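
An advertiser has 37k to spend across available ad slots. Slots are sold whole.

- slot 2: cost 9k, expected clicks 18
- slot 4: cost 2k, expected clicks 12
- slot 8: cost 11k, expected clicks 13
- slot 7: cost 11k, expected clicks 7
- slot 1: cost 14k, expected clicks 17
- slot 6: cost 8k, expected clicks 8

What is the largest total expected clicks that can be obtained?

60

slot 2 + slot 4 + slot 1 + slot 6: cost 9 + 2 + 14 + 8 = 33 ≤ 37, expected clicks 18 + 12 + 17 + 8 = 55.
slot 2 + slot 4 + slot 8 + slot 1: cost 9 + 2 + 11 + 14 = 36 ≤ 37, expected clicks 18 + 12 + 13 + 17 = 60.
Best is slot 2, slot 4, slot 8, and slot 1 with total expected clicks 60.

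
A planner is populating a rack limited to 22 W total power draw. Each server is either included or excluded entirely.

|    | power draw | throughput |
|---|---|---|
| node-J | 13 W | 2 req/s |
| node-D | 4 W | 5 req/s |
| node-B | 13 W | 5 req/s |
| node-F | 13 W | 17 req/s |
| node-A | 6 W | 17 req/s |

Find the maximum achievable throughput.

Allowing fractional choices, the relaxed optimum would be about 37.8, but servers are indivisible.
node-D + node-A: power draw 4 + 6 = 10 ≤ 22, throughput 5 + 17 = 22.
node-D + node-F: power draw 4 + 13 = 17 ≤ 22, throughput 5 + 17 = 22.
node-F + node-A: power draw 13 + 6 = 19 ≤ 22, throughput 17 + 17 = 34.
Best is node-F and node-A with total throughput 34.

34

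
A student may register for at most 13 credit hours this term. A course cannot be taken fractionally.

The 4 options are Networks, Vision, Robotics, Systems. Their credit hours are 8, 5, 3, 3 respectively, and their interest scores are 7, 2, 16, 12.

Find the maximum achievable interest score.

30

Allowing fractional choices, the relaxed optimum would be about 34.1, but courses are indivisible.
Networks + Robotics: credit hours 8 + 3 = 11 ≤ 13, interest score 7 + 16 = 23.
Vision + Robotics + Systems: credit hours 5 + 3 + 3 = 11 ≤ 13, interest score 2 + 16 + 12 = 30.
Robotics + Systems: credit hours 3 + 3 = 6 ≤ 13, interest score 16 + 12 = 28.
Best is Vision, Robotics, and Systems with total interest score 30.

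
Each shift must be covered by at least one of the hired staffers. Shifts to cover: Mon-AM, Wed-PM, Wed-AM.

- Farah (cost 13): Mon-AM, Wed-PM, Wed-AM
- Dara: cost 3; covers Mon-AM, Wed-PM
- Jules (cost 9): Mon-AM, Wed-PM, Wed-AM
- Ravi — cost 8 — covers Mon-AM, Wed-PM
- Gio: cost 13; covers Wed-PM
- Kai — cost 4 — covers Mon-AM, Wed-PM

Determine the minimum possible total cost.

9

The greedy cost-per-new-shift heuristic would pick Dara and Jules for 12, but a cheaper cover exists.
Jules alone covers Mon-AM, Wed-PM, Wed-AM — every shift.
Total cost: 9.
No cover costs less than 9.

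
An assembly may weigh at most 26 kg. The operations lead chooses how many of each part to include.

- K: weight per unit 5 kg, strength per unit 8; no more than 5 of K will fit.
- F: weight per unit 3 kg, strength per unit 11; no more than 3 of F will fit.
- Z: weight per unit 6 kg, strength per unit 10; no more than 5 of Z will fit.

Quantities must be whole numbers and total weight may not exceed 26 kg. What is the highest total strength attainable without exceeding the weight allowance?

61

This is a bounded integer knapsack.
Take 1×K, 3×F, and 2×Z: weight 26 ≤ 26, strength 1·8 + 3·11 + 2·10 = 61.
F has the best ratio (11/3) and is taken to its limit of 3; remaining capacity is filled optimally with the others.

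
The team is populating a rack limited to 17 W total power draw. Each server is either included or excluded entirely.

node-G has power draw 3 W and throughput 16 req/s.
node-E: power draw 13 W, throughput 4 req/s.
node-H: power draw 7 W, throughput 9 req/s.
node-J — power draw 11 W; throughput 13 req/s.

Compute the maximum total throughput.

node-G + node-J: power draw 3 + 11 = 14 ≤ 17, throughput 16 + 13 = 29.
node-G + node-H: power draw 3 + 7 = 10 ≤ 17, throughput 16 + 9 = 25.
Best is node-G and node-J with total throughput 29.

29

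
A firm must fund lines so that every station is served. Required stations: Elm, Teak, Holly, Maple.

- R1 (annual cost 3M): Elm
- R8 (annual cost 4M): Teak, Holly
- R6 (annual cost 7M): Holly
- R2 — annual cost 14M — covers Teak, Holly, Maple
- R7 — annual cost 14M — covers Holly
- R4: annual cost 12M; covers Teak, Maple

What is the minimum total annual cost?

17

The greedy cost-per-new-station heuristic would pick R8, R1, and R4 for 19, but a cheaper cover exists.
Choose R1 and R2: together they cover Elm, Teak, Holly, Maple — every station.
Total annual cost: 3 + 14 = 17.
No cover costs less than 17.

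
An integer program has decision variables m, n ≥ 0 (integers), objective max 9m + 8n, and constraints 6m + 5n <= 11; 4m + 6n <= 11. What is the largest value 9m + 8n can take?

The continuous relaxation peaks at (0.688, 1.38) with value 17.19; rounding to a feasible lattice point costs some objective.
(m,n)=(1,1): 6·1+5·1=11≤11, 4·1+6·1=10≤11, objective 17.
(m,n)=(1,0): 6·1+5·0=6≤11, 4·1+6·0=4≤11, objective 9.
(m,n)=(0,1): 6·0+5·1=5≤11, 4·0+6·1=6≤11, objective 8.
No feasible integer point exceeds 17.

17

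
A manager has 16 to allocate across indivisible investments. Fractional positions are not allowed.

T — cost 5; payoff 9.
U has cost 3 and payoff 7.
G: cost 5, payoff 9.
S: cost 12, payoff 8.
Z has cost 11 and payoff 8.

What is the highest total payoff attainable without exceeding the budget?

Take T, U, and G: cost 5 + 3 + 5 = 13 ≤ 16, payoff 9 + 7 + 9 = 25.
No other feasible combination does better.

25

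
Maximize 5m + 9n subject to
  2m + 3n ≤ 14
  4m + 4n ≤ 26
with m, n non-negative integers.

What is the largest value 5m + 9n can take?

41

(m,n)=(1,4) is feasible, giving 41.
(m,n)=(2,3) is feasible, giving 37.
(m,n)=(0,4) is feasible, giving 36.
(m,n)=(1,3) is feasible, giving 32.
The best lattice point is (1,4), giving 41.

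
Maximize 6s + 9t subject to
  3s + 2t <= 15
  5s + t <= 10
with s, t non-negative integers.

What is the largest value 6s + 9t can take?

63

The continuous relaxation peaks at (0, 7.5) with value 67.50; rounding to a feasible lattice point costs some objective.
(s,t)=(0,7): 3·0+2·7=14≤15, 5·0+1·7=7≤10, objective 63.
(s,t)=(0,6): 3·0+2·6=12≤15, 5·0+1·6=6≤10, objective 54.
The best lattice point is (0,7), giving 63.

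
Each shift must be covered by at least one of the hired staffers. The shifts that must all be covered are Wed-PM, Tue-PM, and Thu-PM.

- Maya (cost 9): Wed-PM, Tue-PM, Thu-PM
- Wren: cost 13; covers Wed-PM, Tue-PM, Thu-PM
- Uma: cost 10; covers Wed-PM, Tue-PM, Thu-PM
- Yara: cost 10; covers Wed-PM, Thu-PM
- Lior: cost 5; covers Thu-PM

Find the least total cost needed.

This is a weighted set-cover instance.
Maya alone covers Wed-PM, Tue-PM, Thu-PM — every shift.
Total cost: 9.

9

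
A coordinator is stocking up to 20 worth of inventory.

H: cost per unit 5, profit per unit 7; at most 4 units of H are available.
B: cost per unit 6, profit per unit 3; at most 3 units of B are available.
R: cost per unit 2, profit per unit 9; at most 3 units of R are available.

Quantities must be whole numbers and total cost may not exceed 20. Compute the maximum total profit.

2×H and 3×R: cost 16 ≤ 20, profit 2·7 + 3·9 = 41.
3×H and 2×R: cost 19 ≤ 20, profit 3·7 + 2·9 = 39.
Best is 41.

41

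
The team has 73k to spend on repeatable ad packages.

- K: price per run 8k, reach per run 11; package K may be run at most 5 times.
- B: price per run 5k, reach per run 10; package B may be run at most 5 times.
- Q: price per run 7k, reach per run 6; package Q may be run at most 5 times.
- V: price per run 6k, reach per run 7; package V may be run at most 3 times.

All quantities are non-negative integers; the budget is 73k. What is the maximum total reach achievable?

B has the best ratio (10/5); taking only B gives at most 5×10 = 50 (stopped by the supply cap of 5).
Mixing does better — 5×K, 5×B, and 1×V: price 71 ≤ 73, reach 5·11 + 5·10 + 1·7 = 112.

112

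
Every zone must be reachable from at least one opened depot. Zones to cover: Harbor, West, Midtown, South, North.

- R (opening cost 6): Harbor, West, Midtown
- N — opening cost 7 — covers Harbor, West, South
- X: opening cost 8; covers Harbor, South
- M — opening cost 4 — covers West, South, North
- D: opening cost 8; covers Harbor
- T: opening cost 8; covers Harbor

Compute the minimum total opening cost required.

Choose R and M: together they cover Harbor, West, Midtown, South, North — every zone.
Total opening cost: 6 + 4 = 10.

10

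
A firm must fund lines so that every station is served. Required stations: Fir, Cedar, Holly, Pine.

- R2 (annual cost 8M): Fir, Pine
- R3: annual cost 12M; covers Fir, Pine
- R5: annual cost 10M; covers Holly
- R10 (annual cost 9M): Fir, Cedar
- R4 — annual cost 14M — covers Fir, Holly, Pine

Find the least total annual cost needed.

23

This is a weighted set-cover instance.
The greedy cost-per-new-station heuristic would pick R2, R10, and R5 for 27, but a cheaper cover exists.
Choose R10 and R4: together they cover Fir, Cedar, Holly, Pine — every station.
Total annual cost: 9 + 14 = 23.
No cover costs less than 23.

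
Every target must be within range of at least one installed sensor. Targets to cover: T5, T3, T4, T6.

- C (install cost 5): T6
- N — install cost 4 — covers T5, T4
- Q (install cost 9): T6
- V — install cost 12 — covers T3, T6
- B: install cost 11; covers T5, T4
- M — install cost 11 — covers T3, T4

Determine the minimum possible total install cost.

16

The greedy cost-per-new-target heuristic would pick N, C, and M for 20, but a cheaper cover exists.
Choose N and V: together they cover T5, T3, T4, T6 — every target.
Total install cost: 4 + 12 = 16.
No cover costs less than 16.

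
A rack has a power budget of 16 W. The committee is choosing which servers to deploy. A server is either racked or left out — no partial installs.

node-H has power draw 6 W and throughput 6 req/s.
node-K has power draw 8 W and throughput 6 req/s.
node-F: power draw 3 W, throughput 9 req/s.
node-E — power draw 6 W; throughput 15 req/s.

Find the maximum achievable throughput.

30

This is a 0-1 knapsack instance.
Allowing fractional choices, the relaxed optimum would be about 30.8, but servers are indivisible.
node-F + node-E: power draw 3 + 6 = 9 ≤ 16, throughput 9 + 15 = 24.
node-H + node-F + node-E: power draw 6 + 3 + 6 = 15 ≤ 16, throughput 6 + 9 + 15 = 30.
node-H + node-E: power draw 6 + 6 = 12 ≤ 16, throughput 6 + 15 = 21.
Best is node-H, node-F, and node-E with total throughput 30.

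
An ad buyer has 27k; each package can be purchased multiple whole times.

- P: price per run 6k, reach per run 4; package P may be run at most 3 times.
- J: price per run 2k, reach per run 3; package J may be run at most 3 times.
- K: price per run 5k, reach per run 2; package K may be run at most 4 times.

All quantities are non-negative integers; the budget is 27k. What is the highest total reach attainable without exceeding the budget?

3×P, 2×J, and 1×K: price 27 ≤ 27, reach 3·4 + 2·3 + 1·2 = 20.
3×P and 3×J: price 24 ≤ 27, reach 3·4 + 3·3 = 21.
Best is 21.

21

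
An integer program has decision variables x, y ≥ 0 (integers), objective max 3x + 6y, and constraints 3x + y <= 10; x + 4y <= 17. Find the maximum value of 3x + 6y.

27

Relaxing integrality, the LP optimum is 28.64 at (x,y) = (2.09, 3.73), which is not an integer point.
(x,y)=(1,4): 3·1+1·4=7≤10, 1·1+4·4=17≤17, objective 27.
(x,y)=(0,4): 3·0+1·4=4≤10, 1·0+4·4=16≤17, objective 24.
(x,y)=(2,3): 3·2+1·3=9≤10, 1·2+4·3=14≤17, objective 24.
(x,y)=(1,3): 3·1+1·3=6≤10, 1·1+4·3=13≤17, objective 21.
No feasible integer point exceeds 27.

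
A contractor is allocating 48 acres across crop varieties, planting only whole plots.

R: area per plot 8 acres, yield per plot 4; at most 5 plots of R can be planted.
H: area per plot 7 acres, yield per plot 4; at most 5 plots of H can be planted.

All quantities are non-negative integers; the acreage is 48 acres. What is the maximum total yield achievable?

24

2×R and 4×H: area 44 ≤ 48, yield 2·4 + 4·4 = 24.
1×R and 5×H: area 43 ≤ 48, yield 1·4 + 5·4 = 24.
Best is 24.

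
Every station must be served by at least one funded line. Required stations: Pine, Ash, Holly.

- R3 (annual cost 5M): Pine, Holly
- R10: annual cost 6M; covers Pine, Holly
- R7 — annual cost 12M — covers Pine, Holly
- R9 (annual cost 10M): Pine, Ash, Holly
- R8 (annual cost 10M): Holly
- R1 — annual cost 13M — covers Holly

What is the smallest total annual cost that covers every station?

The greedy cost-per-new-station heuristic would pick R3 and R9 for 15, but a cheaper cover exists.
R9 alone covers Pine, Ash, Holly — every station.
Total annual cost: 10.
No cover costs less than 10.

10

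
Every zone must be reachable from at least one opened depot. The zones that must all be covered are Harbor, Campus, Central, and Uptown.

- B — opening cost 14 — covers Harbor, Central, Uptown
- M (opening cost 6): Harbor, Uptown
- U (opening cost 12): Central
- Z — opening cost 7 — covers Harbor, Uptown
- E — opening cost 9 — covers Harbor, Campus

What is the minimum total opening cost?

The greedy cost-per-new-zone heuristic would pick M, E, and U for 27, but a cheaper cover exists.
Choose B and E: together they cover Harbor, Campus, Central, Uptown — every zone.
Total opening cost: 14 + 9 = 23.
No cover costs less than 23.

23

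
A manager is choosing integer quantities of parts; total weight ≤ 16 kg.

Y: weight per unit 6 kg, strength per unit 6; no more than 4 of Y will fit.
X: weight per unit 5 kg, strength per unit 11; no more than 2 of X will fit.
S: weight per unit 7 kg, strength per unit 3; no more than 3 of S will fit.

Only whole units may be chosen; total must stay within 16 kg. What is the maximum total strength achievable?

1×Y and 2×X: weight 16 ≤ 16, strength 1·6 + 2·11 = 28.
2×X: weight 10 ≤ 16, strength 2·11 = 22.
Best is 28.

28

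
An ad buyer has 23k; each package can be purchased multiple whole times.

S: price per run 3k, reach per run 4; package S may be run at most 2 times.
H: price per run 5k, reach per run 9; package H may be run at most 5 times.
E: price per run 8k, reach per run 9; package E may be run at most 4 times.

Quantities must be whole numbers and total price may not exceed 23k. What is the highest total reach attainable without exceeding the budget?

1×S and 4×H: price 23 ≤ 23, reach 1·4 + 4·9 = 40.
3×H and 1×E: price 23 ≤ 23, reach 3·9 + 1·9 = 36.
Best is 40.

40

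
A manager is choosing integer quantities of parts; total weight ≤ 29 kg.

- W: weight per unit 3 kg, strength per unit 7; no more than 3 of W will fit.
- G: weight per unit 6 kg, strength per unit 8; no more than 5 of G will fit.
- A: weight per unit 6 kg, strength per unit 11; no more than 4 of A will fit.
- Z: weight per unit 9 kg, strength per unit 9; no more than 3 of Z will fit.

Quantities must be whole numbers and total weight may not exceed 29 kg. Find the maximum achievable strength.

54

Take 3×W and 3×A: weight 27 ≤ 29, strength 3·7 + 3·11 = 54.
W has the best ratio (7/3) and is taken to its limit of 3; remaining capacity is filled optimally with the others.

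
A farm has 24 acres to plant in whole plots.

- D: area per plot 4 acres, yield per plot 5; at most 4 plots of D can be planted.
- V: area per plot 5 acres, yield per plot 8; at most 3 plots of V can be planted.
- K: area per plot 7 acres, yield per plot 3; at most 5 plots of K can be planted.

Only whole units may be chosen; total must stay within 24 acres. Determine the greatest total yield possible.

3×D and 2×V: area 22 ≤ 24, yield 3·5 + 2·8 = 31.
2×D and 3×V: area 23 ≤ 24, yield 2·5 + 3·8 = 34.
Best is 34.

34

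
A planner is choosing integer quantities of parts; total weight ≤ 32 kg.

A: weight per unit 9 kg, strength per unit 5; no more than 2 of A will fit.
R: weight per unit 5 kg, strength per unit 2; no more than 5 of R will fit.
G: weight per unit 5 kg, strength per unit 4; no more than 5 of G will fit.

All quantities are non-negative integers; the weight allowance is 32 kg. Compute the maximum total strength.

G has the best ratio (4/5); taking only G gives at most 5×4 = 20 (stopped by the supply cap of 5).
Mixing does better — 1×R and 5×G: weight 30 ≤ 32, strength 1·2 + 5·4 = 22.

22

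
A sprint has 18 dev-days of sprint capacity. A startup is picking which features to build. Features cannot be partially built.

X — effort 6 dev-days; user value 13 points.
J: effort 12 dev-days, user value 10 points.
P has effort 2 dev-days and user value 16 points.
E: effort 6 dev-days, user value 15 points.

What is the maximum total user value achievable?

44

Treat it as a binary knapsack problem.
X + P + E: effort 6 + 2 + 6 = 14 ≤ 18, user value 13 + 16 + 15 = 44.
P + E: effort 2 + 6 = 8 ≤ 18, user value 16 + 15 = 31.
Best is X, P, and E with total user value 44.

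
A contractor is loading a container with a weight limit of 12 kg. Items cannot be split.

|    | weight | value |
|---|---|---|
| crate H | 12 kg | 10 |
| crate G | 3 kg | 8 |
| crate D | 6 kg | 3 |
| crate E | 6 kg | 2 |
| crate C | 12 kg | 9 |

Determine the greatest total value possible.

Allowing fractional choices, the relaxed optimum would be about 15.5, but items are indivisible.
crate G + crate E: weight 3 + 6 = 9 ≤ 12, value 8 + 2 = 10.
crate G + crate D: weight 3 + 6 = 9 ≤ 12, value 8 + 3 = 11.
Best is crate G and crate D with total value 11.

11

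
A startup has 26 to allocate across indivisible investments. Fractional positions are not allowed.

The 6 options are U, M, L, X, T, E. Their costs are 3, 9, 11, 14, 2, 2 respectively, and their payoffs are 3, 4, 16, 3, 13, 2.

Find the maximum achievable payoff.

36

Allowing fractional choices, the relaxed optimum would be about 37.6, but investments are indivisible.
M + L + T + E: cost 9 + 11 + 2 + 2 = 24 ≤ 26, payoff 4 + 16 + 13 + 2 = 35.
U + L + T + E: cost 3 + 11 + 2 + 2 = 18 ≤ 26, payoff 3 + 16 + 13 + 2 = 34.
U + M + L + T: cost 3 + 9 + 11 + 2 = 25 ≤ 26, payoff 3 + 4 + 16 + 13 = 36.
Best is U, M, L, and T with total payoff 36.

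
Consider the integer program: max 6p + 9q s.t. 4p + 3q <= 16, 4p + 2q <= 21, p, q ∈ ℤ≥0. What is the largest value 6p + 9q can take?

(p,q)=(0,5): 4·0+3·5=15≤16, 4·0+2·5=10≤21, objective 45.
(p,q)=(1,4): 4·1+3·4=16≤16, 4·1+2·4=12≤21, objective 42.
(p,q)=(0,4): 4·0+3·4=12≤16, 4·0+2·4=8≤21, objective 36.
No feasible integer point exceeds 45.

45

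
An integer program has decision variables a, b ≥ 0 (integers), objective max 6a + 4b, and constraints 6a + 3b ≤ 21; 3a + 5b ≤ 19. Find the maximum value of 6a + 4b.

22

(a,b)=(3,1) is feasible, giving 22.
(a,b)=(2,2) is feasible, giving 20.
(a,b)=(3,0) is feasible, giving 18.
The best lattice point is (3,1), giving 22.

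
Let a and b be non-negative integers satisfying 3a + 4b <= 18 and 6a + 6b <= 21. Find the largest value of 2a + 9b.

27

(a,b)=(0,3) is feasible, giving 27.
(a,b)=(1,2) is feasible, giving 20.
(a,b)=(0,2) is feasible, giving 18.
The best lattice point is (0,3), giving 27.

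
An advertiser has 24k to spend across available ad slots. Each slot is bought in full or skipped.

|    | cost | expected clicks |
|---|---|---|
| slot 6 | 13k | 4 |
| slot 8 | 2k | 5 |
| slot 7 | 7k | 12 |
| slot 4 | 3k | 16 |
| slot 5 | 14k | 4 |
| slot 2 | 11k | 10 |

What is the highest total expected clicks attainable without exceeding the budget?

43

slot 8 + slot 7 + slot 4: cost 2 + 7 + 3 = 12 ≤ 24, expected clicks 5 + 12 + 16 = 33.
slot 7 + slot 4 + slot 2: cost 7 + 3 + 11 = 21 ≤ 24, expected clicks 12 + 16 + 10 = 38.
slot 8 + slot 7 + slot 4 + slot 2: cost 2 + 7 + 3 + 11 = 23 ≤ 24, expected clicks 5 + 12 + 16 + 10 = 43.
Best is slot 8, slot 7, slot 4, and slot 2 with total expected clicks 43.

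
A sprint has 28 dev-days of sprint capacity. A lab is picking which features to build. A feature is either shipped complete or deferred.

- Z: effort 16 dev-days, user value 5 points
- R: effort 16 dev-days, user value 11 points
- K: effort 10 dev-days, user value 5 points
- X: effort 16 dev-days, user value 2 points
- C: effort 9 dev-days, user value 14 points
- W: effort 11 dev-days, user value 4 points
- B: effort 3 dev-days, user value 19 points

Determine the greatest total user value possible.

44

R + C + B: effort 16 + 9 + 3 = 28 ≤ 28, user value 11 + 14 + 19 = 44.
K + C + B: effort 10 + 9 + 3 = 22 ≤ 28, user value 5 + 14 + 19 = 38.
Z + C + B: effort 16 + 9 + 3 = 28 ≤ 28, user value 5 + 14 + 19 = 38.
Best is R, C, and B with total user value 44.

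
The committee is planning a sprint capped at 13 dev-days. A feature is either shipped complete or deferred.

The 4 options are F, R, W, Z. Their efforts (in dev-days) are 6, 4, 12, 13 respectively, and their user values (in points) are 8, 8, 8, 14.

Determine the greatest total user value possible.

16

Allowing fractional choices, the relaxed optimum would be about 19.2, but features are indivisible.
Z: effort 13 ≤ 13, user value 14.
F + R: effort 6 + 4 = 10 ≤ 13, user value 8 + 8 = 16.
R: effort 4 ≤ 13, user value 8.
Best is F and R with total user value 16.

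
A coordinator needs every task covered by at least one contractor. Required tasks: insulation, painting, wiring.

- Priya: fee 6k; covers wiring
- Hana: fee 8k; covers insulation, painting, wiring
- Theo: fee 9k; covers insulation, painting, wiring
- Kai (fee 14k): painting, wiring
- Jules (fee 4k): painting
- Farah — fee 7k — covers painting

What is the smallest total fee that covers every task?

Hana alone covers insulation, painting, wiring — every task.
Total fee: 8.
No cover costs less than 8.

8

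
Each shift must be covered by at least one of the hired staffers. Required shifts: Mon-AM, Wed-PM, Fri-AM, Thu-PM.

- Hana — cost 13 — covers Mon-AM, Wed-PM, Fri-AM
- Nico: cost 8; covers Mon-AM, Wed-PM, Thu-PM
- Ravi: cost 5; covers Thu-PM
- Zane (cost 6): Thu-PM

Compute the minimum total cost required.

18

Choose Hana and Ravi: together they cover Mon-AM, Wed-PM, Fri-AM, Thu-PM — every shift.
Total cost: 13 + 5 = 18.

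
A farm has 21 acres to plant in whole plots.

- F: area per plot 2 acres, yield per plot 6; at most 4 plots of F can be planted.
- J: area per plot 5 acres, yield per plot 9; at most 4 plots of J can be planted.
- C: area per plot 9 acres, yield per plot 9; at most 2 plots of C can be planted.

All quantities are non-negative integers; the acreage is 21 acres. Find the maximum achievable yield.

45

This is a bounded integer knapsack.
3×F and 3×J: area 21 ≤ 21, yield 3·6 + 3·9 = 45.
4×F and 2×J: area 18 ≤ 21, yield 4·6 + 2·9 = 42.
Best is 45.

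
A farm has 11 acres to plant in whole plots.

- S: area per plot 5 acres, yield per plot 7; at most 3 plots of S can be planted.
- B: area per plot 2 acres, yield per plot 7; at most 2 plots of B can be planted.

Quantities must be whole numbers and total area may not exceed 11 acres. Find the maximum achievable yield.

Take 1×S and 2×B: area 9 ≤ 11, yield 1·7 + 2·7 = 21.
B has the best ratio (7/2) and is taken to its limit of 2; remaining capacity is filled optimally with the others.

21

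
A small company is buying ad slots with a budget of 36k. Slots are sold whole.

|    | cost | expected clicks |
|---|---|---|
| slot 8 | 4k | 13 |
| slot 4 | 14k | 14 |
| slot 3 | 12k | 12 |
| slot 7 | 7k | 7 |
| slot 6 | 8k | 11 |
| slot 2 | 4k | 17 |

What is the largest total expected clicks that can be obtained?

Allowing fractional choices, the relaxed optimum would be about 61.0, but ad slots are indivisible.
slot 8 + slot 4 + slot 3 + slot 2: cost 4 + 14 + 12 + 4 = 34 ≤ 36, expected clicks 13 + 14 + 12 + 17 = 56.
slot 8 + slot 4 + slot 6 + slot 2: cost 4 + 14 + 8 + 4 = 30 ≤ 36, expected clicks 13 + 14 + 11 + 17 = 55.
slot 8 + slot 3 + slot 7 + slot 6 + slot 2: cost 4 + 12 + 7 + 8 + 4 = 35 ≤ 36, expected clicks 13 + 12 + 7 + 11 + 17 = 60.
Best is slot 8, slot 3, slot 7, slot 6, and slot 2 with total expected clicks 60.

60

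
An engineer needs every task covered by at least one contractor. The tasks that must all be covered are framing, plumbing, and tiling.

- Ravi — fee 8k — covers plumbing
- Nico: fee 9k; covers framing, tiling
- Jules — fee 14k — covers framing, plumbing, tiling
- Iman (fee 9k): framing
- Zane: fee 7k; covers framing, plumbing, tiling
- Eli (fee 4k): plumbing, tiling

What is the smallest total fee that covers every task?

This is a weighted set-cover instance.
The greedy cost-per-new-task heuristic would pick Eli and Zane for 11, but a cheaper cover exists.
Zane alone covers framing, plumbing, tiling — every task.
Total fee: 7.
No cover costs less than 7.

7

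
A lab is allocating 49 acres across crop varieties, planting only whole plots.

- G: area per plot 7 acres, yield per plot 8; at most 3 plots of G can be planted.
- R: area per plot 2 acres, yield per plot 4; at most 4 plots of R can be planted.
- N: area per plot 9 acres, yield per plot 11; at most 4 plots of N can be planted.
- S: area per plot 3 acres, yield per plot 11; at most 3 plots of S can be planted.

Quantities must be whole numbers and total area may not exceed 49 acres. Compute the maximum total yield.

2×G, 4×R, 2×N, and 3×S: area 49 ≤ 49, yield 2·8 + 4·4 + 2·11 + 3·11 = 87.
1×G, 3×R, 3×N, and 3×S: area 49 ≤ 49, yield 1·8 + 3·4 + 3·11 + 3·11 = 86.
Best is 87.

87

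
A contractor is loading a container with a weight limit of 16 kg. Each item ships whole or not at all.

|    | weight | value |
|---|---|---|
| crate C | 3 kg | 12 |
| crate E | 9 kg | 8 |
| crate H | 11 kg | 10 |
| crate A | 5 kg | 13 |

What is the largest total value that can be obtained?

25

This is a 0-1 knapsack instance.
Allowing fractional choices, the relaxed optimum would be about 32.3, but items are indivisible.
crate C + crate A: weight 3 + 5 = 8 ≤ 16, value 12 + 13 = 25.
crate H + crate A: weight 11 + 5 = 16 ≤ 16, value 10 + 13 = 23.
Best is crate C and crate A with total value 25.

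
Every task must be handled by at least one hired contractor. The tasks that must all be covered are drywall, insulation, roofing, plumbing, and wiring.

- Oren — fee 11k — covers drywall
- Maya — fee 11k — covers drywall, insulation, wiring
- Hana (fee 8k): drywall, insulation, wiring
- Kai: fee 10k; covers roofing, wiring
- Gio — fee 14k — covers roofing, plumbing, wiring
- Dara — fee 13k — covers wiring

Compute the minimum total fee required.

Choose Hana and Gio: together they cover drywall, insulation, roofing, plumbing, wiring — every task.
Total fee: 8 + 14 = 22.
No cover costs less than 22.

22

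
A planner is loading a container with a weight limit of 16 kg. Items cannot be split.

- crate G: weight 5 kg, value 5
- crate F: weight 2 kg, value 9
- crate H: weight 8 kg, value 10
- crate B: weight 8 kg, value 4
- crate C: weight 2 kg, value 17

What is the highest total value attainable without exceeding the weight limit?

36

Treat it as a binary knapsack problem.
Take crate F, crate H, and crate C: weight 2 + 8 + 2 = 12 ≤ 16, value 9 + 10 + 17 = 36.
No other feasible combination does better.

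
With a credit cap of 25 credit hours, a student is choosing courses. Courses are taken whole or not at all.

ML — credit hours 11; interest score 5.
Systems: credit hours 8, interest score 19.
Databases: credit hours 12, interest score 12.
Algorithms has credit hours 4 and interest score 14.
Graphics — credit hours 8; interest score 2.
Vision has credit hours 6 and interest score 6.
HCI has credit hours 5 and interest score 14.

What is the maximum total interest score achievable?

53

Take Systems, Algorithms, Vision, and HCI: credit hours 8 + 4 + 6 + 5 = 23 ≤ 25, interest score 19 + 14 + 6 + 14 = 53.
No other feasible combination does better.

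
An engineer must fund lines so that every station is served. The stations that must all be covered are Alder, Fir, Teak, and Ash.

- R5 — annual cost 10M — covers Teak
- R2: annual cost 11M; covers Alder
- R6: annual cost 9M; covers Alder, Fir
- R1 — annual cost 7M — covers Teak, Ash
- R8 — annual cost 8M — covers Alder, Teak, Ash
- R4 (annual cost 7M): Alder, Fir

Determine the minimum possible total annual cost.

14

Choose R1 and R4: together they cover Alder, Fir, Teak, Ash — every station.
Total annual cost: 7 + 7 = 14.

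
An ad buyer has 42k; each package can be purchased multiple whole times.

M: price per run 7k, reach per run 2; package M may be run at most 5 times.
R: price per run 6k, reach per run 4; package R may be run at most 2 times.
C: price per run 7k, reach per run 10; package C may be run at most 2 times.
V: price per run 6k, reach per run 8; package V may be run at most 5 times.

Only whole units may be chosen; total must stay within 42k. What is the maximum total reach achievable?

C has the best ratio (10/7); taking only C gives at most 2×10 = 20 (stopped by the supply cap of 2).
Mixing does better — 2×C and 4×V: price 38 ≤ 42, reach 2·10 + 4·8 = 52.

52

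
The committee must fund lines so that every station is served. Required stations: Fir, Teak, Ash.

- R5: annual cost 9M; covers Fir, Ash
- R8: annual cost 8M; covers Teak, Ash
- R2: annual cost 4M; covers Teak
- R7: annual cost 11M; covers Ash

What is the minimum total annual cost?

The greedy cost-per-new-station heuristic would pick R8 and R5 for 17, but a cheaper cover exists.
Choose R5 and R2: together they cover Fir, Teak, Ash — every station.
Total annual cost: 9 + 4 = 13.
No cover costs less than 13.

13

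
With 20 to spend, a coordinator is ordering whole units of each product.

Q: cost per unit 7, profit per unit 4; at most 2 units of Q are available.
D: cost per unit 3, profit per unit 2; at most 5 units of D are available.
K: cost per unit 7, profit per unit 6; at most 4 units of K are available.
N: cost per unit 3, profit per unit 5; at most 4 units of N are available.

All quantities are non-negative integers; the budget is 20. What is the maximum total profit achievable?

26

2×D and 4×N: cost 18 ≤ 20, profit 2·2 + 4·5 = 24.
1×K and 4×N: cost 19 ≤ 20, profit 1·6 + 4·5 = 26.
Best is 26.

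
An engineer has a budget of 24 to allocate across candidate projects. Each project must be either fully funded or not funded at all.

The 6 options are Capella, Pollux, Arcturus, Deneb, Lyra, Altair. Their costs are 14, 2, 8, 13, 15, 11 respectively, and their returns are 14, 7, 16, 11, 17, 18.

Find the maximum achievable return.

Capella + Pollux + Arcturus: cost 14 + 2 + 8 = 24 ≤ 24, return 14 + 7 + 16 = 37.
Pollux + Arcturus + Altair: cost 2 + 8 + 11 = 21 ≤ 24, return 7 + 16 + 18 = 41.
Best is Pollux, Arcturus, and Altair with total return 41.

41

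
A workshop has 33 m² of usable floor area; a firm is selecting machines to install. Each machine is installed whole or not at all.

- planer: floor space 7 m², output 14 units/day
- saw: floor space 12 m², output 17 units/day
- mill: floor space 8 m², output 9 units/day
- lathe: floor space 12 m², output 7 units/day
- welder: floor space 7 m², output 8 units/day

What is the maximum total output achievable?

Take planer, saw, and mill: floor space 7 + 12 + 8 = 27 ≤ 33, output 14 + 17 + 9 = 40.
No other feasible combination does better.

40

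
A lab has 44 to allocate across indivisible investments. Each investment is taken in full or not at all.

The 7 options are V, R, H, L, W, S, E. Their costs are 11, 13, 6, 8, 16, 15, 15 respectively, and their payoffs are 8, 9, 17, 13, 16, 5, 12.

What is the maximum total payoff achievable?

Allowing fractional choices, the relaxed optimum would be about 57.2, but investments are indivisible.
R + H + L + W: cost 13 + 6 + 8 + 16 = 43 ≤ 44, payoff 9 + 17 + 13 + 16 = 55.
V + H + L + W: cost 11 + 6 + 8 + 16 = 41 ≤ 44, payoff 8 + 17 + 13 + 16 = 54.
Best is R, H, L, and W with total payoff 55.

55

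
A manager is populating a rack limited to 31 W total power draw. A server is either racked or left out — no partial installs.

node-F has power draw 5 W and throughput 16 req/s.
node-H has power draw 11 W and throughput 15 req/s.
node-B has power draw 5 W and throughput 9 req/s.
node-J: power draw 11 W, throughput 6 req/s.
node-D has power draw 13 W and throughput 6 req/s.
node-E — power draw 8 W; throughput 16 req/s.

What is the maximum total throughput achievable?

Allowing fractional choices, the relaxed optimum would be about 57.1, but servers are indivisible.
node-F + node-H + node-E: power draw 5 + 11 + 8 = 24 ≤ 31, throughput 16 + 15 + 16 = 47.
node-F + node-H + node-B + node-E: power draw 5 + 11 + 5 + 8 = 29 ≤ 31, throughput 16 + 15 + 9 + 16 = 56.
node-F + node-B + node-J + node-E: power draw 5 + 5 + 11 + 8 = 29 ≤ 31, throughput 16 + 9 + 6 + 16 = 47.
Best is node-F, node-H, node-B, and node-E with total throughput 56.

56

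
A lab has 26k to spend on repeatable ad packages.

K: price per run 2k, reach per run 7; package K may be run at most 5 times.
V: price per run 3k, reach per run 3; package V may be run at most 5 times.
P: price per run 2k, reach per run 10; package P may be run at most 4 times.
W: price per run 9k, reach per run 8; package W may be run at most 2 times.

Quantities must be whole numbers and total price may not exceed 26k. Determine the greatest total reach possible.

5×K, 1×V, and 4×P: price 21 ≤ 26, reach 5·7 + 1·3 + 4·10 = 78.
5×K, 2×V, and 4×P: price 24 ≤ 26, reach 5·7 + 2·3 + 4·10 = 81.
Best is 81.

81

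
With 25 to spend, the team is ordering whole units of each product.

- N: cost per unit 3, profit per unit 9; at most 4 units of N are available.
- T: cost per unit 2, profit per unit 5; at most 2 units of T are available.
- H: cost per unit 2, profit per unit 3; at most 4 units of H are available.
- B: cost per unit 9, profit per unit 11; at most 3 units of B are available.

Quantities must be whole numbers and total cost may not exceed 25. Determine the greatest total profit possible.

Take 4×N, 2×T, and 4×H: cost 24 ≤ 25, profit 4·9 + 2·5 + 4·3 = 58.
N has the best ratio (9/3) and is taken to its limit of 4; remaining capacity is filled optimally with the others.

58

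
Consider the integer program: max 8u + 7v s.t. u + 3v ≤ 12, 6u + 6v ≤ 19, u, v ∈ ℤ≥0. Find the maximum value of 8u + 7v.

(u,v)=(3,0): 1·3+3·0=3≤12, 6·3+6·0=18≤19, objective 24.
(u,v)=(2,1): 1·2+3·1=5≤12, 6·2+6·1=18≤19, objective 23.
(u,v)=(2,0): 1·2+3·0=2≤12, 6·2+6·0=12≤19, objective 16.
No feasible integer point exceeds 24.

24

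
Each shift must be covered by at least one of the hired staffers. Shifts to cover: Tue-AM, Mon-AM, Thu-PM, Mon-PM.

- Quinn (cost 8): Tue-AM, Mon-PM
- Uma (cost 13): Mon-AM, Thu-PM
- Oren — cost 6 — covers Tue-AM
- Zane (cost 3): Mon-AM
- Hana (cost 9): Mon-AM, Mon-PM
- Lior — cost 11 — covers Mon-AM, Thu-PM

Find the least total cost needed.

19

The greedy cost-per-new-shift heuristic would pick Zane, Quinn, and Lior for 22, but a cheaper cover exists.
Choose Quinn and Lior: together they cover Tue-AM, Mon-AM, Thu-PM, Mon-PM — every shift.
Total cost: 8 + 11 = 19.
No cover costs less than 19.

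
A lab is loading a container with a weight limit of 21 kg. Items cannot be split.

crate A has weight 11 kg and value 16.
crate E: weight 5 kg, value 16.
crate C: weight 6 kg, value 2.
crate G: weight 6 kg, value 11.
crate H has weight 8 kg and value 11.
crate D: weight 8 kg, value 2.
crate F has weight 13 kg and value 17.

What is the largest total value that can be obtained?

38

crate E + crate G + crate H: weight 5 + 6 + 8 = 19 ≤ 21, value 16 + 11 + 11 = 38.
crate E + crate F: weight 5 + 13 = 18 ≤ 21, value 16 + 17 = 33.
Best is crate E, crate G, and crate H with total value 38.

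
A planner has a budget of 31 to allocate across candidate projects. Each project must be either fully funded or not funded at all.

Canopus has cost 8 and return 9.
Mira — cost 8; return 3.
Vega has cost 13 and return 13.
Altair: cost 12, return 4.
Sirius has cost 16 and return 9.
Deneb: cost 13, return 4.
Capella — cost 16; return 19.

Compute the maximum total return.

32

Treat it as a binary knapsack problem.
Canopus + Capella: cost 8 + 16 = 24 ≤ 31, return 9 + 19 = 28.
Vega + Capella: cost 13 + 16 = 29 ≤ 31, return 13 + 19 = 32.
Best is Vega and Capella with total return 32.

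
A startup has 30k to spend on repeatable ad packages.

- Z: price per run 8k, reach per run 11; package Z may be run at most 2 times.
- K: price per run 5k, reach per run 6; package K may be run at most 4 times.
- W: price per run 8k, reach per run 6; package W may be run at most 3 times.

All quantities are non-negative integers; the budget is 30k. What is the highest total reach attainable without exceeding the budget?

2×Z, 1×K, and 1×W: price 29 ≤ 30, reach 2·11 + 1·6 + 1·6 = 34.
1×Z and 4×K: price 28 ≤ 30, reach 1·11 + 4·6 = 35.
Best is 35.

35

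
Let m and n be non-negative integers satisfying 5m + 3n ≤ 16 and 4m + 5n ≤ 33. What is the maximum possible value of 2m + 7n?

(m,n)=(0,5): 5·0+3·5=15≤16, 4·0+5·5=25≤33, objective 35.
(m,n)=(0,4): 5·0+3·4=12≤16, 4·0+5·4=20≤33, objective 28.
The best lattice point is (0,5), giving 35.

35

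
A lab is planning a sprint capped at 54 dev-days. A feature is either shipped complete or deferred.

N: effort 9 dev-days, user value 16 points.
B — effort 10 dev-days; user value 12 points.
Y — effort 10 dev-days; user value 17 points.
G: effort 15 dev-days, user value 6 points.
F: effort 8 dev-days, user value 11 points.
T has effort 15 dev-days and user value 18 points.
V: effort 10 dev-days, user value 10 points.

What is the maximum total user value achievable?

74

Allowing fractional choices, the relaxed optimum would be about 76.0, but features are indivisible.
N + B + Y + T + V: effort 9 + 10 + 10 + 15 + 10 = 54 ≤ 54, user value 16 + 12 + 17 + 18 + 10 = 73.
N + B + Y + F + T: effort 9 + 10 + 10 + 8 + 15 = 52 ≤ 54, user value 16 + 12 + 17 + 11 + 18 = 74.
N + Y + F + T + V: effort 9 + 10 + 8 + 15 + 10 = 52 ≤ 54, user value 16 + 17 + 11 + 18 + 10 = 72.
Best is N, B, Y, F, and T with total user value 74.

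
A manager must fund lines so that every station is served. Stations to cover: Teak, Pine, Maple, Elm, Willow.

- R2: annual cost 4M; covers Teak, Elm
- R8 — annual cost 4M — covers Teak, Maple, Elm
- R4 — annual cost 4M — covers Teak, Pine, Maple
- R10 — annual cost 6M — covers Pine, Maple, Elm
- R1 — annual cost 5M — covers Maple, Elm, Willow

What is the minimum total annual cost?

9

The greedy cost-per-new-station heuristic would pick R8, R4, and R1 for 13, but a cheaper cover exists.
Choose R4 and R1: together they cover Teak, Pine, Maple, Elm, Willow — every station.
Total annual cost: 4 + 5 = 9.
No cover costs less than 9.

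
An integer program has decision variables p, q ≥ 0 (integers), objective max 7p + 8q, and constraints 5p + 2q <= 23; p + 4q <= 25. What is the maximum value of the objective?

(p,q)=(1,6): 5·1+2·6=17≤23, 1·1+4·6=25≤25, objective 55.
(p,q)=(2,5): 5·2+2·5=20≤23, 1·2+4·5=22≤25, objective 54.
(p,q)=(3,4): 5·3+2·4=23≤23, 1·3+4·4=19≤25, objective 53.
The best lattice point is (1,6), giving 55.

55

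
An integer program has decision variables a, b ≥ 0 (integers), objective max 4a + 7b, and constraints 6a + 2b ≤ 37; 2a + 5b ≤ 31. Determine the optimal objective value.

The continuous relaxation peaks at (4.73, 4.31) with value 49.08; rounding to a feasible lattice point costs some objective.
(a,b)=(3,5) is feasible, giving 47.
(a,b)=(4,4) is feasible, giving 44.
The best lattice point is (3,5), giving 47.

47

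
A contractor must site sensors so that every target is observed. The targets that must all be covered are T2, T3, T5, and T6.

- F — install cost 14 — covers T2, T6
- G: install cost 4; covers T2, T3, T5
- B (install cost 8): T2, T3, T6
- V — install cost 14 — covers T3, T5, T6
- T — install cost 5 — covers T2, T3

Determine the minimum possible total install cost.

12

This is a weighted set-cover instance.
Choose G and B: together they cover T2, T3, T5, T6 — every target.
Total install cost: 4 + 8 = 12.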